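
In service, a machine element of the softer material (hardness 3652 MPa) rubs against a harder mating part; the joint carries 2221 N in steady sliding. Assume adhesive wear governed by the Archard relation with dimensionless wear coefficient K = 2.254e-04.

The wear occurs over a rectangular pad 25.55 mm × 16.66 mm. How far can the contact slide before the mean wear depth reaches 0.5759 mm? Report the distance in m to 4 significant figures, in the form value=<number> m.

value=1788 m

Intermediate values appear rounded. The computation maintains full float precision; rounded just once: four significant figures.
Hardness H = 3652 MPa = 3.652e+09 Pa.
Pad sides 25.55 mm × 16.66 mm = 0.02555 m × 0.01666 m. Contact area A = 0.02555 m × 0.01666 m = 4.257e-04 m².
Depth limit h_lim = 0.5759 mm = 5.759e-04 m.
SI base units throughout: W = 2221 N, H = 3.652e+09 Pa, K = 2.254e-04.
Volume at the limit: V_lim = h_lim·A = 5.759e-04 · 4.257e-04 = 2.451e-07 m³.
Inverting, life L = V_lim·H/(K·W) = 2.451e-07 · 3.652e+09 / (2.254e-04 · 2221) = 1788 m.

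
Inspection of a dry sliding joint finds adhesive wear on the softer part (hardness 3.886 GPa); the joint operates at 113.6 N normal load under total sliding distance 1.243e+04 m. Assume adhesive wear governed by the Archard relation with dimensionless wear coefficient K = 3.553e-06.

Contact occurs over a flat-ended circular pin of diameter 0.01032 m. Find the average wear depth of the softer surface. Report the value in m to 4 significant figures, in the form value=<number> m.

Every step keeps full precision, and the intermediates are displayed rounded; a single final rounding to 4 significant digits.
Convert: Hardness H = 3.886 GPa = 3.886e+09 Pa.
Convert: Contact area A = π·d²/4 = π·(0.01032 m)²/4 = 8.365e-05 m².
In SI base units: W = 113.6 N, H = 3.886e+09 Pa, K = 3.553e-06.
Volume removed: V = K·W·L/H = 3.553e-06 · 113.6 · 1.243e+04 / 3.886e+09 = 1.291e-09 m³.
Depth of wear h = V/A = 1.291e-09 / 8.365e-05 = 1.543e-05 m.

value=1.543e-05 m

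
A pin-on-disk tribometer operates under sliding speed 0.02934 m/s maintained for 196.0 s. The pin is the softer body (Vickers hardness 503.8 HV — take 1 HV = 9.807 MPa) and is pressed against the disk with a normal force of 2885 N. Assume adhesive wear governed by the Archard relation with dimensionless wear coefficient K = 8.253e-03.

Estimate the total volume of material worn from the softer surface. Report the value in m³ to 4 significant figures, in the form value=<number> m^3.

Quoted intermediates are rounded — all arithmetic runs at full float precision. Rounded just once to 4 significant figures.
The distance L = v·t = 0.02934 m/s × 196.0 s = 5.751 m.
Hardness H = 503.8 HV × 9.807 MPa/HV = 4941 MPa = 4.941e+09 Pa.
Working in SI base units: W = 2885 N, H = 4.941e+09 Pa, K = 8.253e-03.
Archard volume V = K·W·L/H = 8.253e-03 · 2885 · 5.751 / 4.941e+09 = 2.771e-08 m³.

value=2.771e-08 m^3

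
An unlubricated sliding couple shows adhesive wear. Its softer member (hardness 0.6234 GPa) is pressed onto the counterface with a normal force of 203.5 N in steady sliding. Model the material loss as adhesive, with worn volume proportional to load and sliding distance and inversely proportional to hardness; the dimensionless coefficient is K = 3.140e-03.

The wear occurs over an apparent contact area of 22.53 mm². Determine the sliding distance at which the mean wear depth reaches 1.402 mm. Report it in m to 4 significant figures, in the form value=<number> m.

value=30.82 m

The intermediates are shown rounded, and all arithmetic carries exact precision. Rounded just once: 4 significant digits.
Convert: Hardness H = 0.6234 GPa = 6.234e+08 Pa.
Convert: Contact area A = 22.53 mm² = 2.253e-05 m².
Convert: Depth limit h_lim = 1.402 mm = 0.001402 m.
In SI base units, W = 203.5 N, H = 6.234e+08 Pa, K = 3.140e-03.
Permissible volume V_lim = h_lim·A = 0.001402 · 2.253e-05 = 3.159e-08 m³.
Sliding life L = V_lim·H/(K·W) = 3.159e-08 · 6.234e+08 / (3.140e-03 · 203.5) = 30.82 m.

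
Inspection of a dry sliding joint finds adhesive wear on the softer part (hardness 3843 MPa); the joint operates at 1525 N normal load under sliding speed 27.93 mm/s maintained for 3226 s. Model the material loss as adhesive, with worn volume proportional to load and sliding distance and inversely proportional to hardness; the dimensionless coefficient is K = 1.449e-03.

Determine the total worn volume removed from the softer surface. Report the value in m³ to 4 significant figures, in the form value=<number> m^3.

value=5.181e-08 m^3

Each operation carries full precision. Intermediates are shown rounded, and a single final rounding, at 4 significant figures.
Sliding speed v = 27.93 mm/s = 0.02793 m/s. The distance L = v·t = 0.02793 m/s × 3226 s = 90.10 m.
Hardness H = 3843 MPa = 3.843e+09 Pa.
SI base units throughout: W = 1525 N, H = 3.843e+09 Pa, K = 1.449e-03.
The Archard volume V = K·W·L/H = 1.449e-03 · 1525 · 90.10 / 3.843e+09 = 5.181e-08 m³.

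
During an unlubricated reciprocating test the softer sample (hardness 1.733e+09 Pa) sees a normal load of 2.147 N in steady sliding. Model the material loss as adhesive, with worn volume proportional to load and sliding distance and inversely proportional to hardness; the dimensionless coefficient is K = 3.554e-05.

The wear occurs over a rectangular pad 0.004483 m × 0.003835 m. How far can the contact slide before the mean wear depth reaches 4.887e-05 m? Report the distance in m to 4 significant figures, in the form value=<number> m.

value=1.908e+04 m

The computation keeps exact precision. The intermediates are displayed rounded; a lone final rounding: 4 significant figures.
Convert: Contact area A = 0.004483 m × 0.003835 m = 1.719e-05 m².
Expressed in SI base units: W = 2.147 N, H = 1.733e+09 Pa, K = 3.554e-05.
Permissible volume V_lim = h_lim·A = 4.887e-05 · 1.719e-05 = 8.402e-10 m³.
Thus life L = V_lim·H/(K·W) = 8.402e-10 · 1.733e+09 / (3.554e-05 · 2.147) = 1.908e+04 m.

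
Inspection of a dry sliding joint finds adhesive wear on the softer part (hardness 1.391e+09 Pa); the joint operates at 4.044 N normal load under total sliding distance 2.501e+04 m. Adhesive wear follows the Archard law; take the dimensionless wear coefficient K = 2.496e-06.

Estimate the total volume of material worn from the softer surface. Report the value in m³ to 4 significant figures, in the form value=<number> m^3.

The intermediates are displayed rounded. The computation keeps exact precision; one final rounding: four significant digits.
SI base units throughout: W = 4.044 N, H = 1.391e+09 Pa, K = 2.496e-06.
Archard volume V = K·W·L/H = 2.496e-06 · 4.044 · 2.501e+04 / 1.391e+09 = 1.815e-10 m³.

value=1.815e-10 m^3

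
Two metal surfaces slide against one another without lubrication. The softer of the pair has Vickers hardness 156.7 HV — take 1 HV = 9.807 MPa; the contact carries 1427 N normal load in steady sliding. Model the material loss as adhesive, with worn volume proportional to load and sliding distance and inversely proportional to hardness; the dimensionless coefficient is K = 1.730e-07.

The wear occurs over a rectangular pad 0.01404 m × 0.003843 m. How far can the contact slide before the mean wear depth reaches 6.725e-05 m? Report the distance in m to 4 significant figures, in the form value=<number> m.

value=2.259e+04 m

Shown intermediates are rounded; all arithmetic runs at exact precision — rounded once at the end: 4 significant figures.
Hardness H = 156.7 HV × 9.807 MPa/HV = 1537 MPa = 1.537e+09 Pa.
Contact area A = 0.01404 m × 0.003843 m = 5.396e-05 m².
Collected in SI base units: W = 1427 N, H = 1.537e+09 Pa, K = 1.730e-07.
Allowed volume V_lim = h_lim·A = 6.725e-05 · 5.396e-05 = 3.629e-09 m³.
Inverting, life L = V_lim·H/(K·W) = 3.629e-09 · 1.537e+09 / (1.730e-07 · 1427) = 2.259e+04 m.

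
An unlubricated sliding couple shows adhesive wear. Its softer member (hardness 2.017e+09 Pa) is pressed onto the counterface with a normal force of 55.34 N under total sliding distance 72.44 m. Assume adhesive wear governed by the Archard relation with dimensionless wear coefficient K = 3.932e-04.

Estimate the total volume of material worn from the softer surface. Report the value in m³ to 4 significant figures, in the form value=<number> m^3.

All arithmetic holds full float precision — intermediate values are displayed rounded. Rounded once at the end to four significant figures.
Restated in SI base units: W = 55.34 N, H = 2.017e+09 Pa, K = 3.932e-04.
Volume removed: V = K·W·L/H = 3.932e-04 · 55.34 · 72.44 / 2.017e+09 = 7.815e-10 m³.

value=7.815e-10 m^3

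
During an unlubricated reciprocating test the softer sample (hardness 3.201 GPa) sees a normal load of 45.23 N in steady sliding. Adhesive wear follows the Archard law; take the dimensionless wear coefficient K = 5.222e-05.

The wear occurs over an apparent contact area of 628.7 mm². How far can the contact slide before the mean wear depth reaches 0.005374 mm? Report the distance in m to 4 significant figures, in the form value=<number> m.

All working math holds full float precision, and intermediates are printed rounded; one last rounding, at four significant digits.
Convert: Hardness H = 3.201 GPa = 3.201e+09 Pa.
Convert: Contact area A = 628.7 mm² = 6.287e-04 m².
Convert: Depth limit h_lim = 0.005374 mm = 5.374e-06 m.
Expressed in SI base units: W = 45.23 N, H = 3.201e+09 Pa, K = 5.222e-05.
Limit volume V_lim = h_lim·A = 5.374e-06 · 6.287e-04 = 3.379e-09 m³.
Thus life L = V_lim·H/(K·W) = 3.379e-09 · 3.201e+09 / (5.222e-05 · 45.23) = 4579 m.

value=4579 m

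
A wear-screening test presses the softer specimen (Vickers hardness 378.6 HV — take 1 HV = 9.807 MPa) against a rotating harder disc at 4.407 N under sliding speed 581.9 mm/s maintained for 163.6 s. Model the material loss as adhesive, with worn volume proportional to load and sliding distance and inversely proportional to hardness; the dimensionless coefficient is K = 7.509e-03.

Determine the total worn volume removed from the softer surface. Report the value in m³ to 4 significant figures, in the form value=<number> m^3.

value=8.485e-10 m^3

The computation runs at exact precision — the intermediates are displayed rounded, and rounded once at the end to four significant figures.
Convert: Sliding speed v = 581.9 mm/s = 0.5819 m/s. Distance L = v·t = 0.5819 m/s × 163.6 s = 95.20 m.
Convert: Hardness H = 378.6 HV × 9.807 MPa/HV = 3713 MPa = 3.713e+09 Pa.
Restated in SI base units: W = 4.407 N, H = 3.713e+09 Pa, K = 7.509e-03.
Volume removed: V = K·W·L/H = 7.509e-03 · 4.407 · 95.20 / 3.713e+09 = 8.485e-10 m³.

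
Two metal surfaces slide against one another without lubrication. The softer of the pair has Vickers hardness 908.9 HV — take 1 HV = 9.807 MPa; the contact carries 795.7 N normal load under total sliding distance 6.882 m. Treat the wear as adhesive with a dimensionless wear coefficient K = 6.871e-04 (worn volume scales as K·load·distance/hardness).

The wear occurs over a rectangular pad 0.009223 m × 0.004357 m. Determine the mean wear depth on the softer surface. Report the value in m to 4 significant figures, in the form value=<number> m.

value=1.050e-05 m

The computation runs at full float precision — intermediate values appear rounded, and one last rounding: 4 significant digits.
Convert: Hardness H = 908.9 HV × 9.807 MPa/HV = 8914 MPa = 8.914e+09 Pa.
Convert: Contact area A = 0.009223 m × 0.004357 m = 4.018e-05 m².
Restated in SI base units: W = 795.7 N, H = 8.914e+09 Pa, K = 6.871e-04.
Volume removed: V = K·W·L/H = 6.871e-04 · 795.7 · 6.882 / 8.914e+09 = 4.221e-10 m³.
Wear depth h = V/A = 4.221e-10 / 4.018e-05 = 1.050e-05 m.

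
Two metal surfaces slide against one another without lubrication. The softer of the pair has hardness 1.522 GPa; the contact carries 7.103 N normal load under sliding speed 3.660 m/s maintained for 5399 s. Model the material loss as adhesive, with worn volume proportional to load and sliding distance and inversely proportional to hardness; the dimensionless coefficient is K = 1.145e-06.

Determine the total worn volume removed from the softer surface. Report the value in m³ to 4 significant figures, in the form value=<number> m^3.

value=1.056e-10 m^3

Every step maintains exact precision. Intermediates are printed rounded, and a single final rounding: 4 significant digits.
Convert: Distance covered L = v·t = 3.660 m/s × 5399 s = 1.976e+04 m.
Convert: Hardness H = 1.522 GPa = 1.522e+09 Pa.
Collected in SI base units: W = 7.103 N, H = 1.522e+09 Pa, K = 1.145e-06.
Archard relation: V = K·W·L/H = 1.145e-06 · 7.103 · 1.976e+04 / 1.522e+09 = 1.056e-10 m³.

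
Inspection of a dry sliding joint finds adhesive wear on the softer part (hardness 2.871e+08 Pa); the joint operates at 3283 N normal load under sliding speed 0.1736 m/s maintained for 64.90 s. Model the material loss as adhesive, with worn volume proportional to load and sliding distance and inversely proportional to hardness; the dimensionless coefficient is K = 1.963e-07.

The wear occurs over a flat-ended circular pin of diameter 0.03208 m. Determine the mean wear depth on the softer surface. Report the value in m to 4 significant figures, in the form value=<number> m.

Intermediate values are displayed rounded, and the computation holds full float precision; one last rounding: four significant digits.
Path length L = v·t = 0.1736 m/s × 64.90 s = 11.27 m.
Contact area A = π·d²/4 = π·(0.03208 m)²/4 = 8.083e-04 m².
In SI base units, W = 3283 N, H = 2.871e+08 Pa, K = 1.963e-07.
Archard volume V = K·W·L/H = 1.963e-07 · 3283 · 11.27 / 2.871e+08 = 2.529e-11 m³.
Wear depth h = V/A = 2.529e-11 / 8.083e-04 = 3.129e-08 m.

value=3.129e-08 m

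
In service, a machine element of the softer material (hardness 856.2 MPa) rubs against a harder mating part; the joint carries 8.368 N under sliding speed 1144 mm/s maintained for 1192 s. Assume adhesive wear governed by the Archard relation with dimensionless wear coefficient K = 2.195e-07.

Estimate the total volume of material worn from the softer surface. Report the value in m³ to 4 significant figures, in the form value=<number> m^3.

value=2.925e-12 m^3

All arithmetic keeps full precision — intermediates are displayed rounded, and one last rounding, at 4 significant digits.
Sliding speed v = 1144 mm/s = 1.144 m/s. Distance L = v·t = 1.144 m/s × 1192 s = 1364 m.
Hardness H = 856.2 MPa = 8.562e+08 Pa.
Restated in SI base units: W = 8.368 N, H = 8.562e+08 Pa, K = 2.195e-07.
Wear volume V = K·W·L/H = 2.195e-07 · 8.368 · 1364 / 8.562e+08 = 2.925e-12 m³.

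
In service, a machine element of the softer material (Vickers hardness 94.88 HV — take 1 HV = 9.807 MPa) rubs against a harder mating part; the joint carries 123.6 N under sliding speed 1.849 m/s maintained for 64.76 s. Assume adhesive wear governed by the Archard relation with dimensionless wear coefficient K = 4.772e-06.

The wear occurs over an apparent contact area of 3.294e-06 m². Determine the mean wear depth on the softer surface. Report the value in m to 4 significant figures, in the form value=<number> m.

value=2.304e-05 m

Every step carries full float precision. The intermediates are printed rounded — a single final rounding to four significant digits.
Convert: Sliding distance L = v·t = 1.849 m/s × 64.76 s = 119.7 m.
Convert: Hardness H = 94.88 HV × 9.807 MPa/HV = 930.5 MPa = 9.305e+08 Pa.
Collected in SI base units: W = 123.6 N, H = 9.305e+08 Pa, K = 4.772e-06.
By Archard's law, V = K·W·L/H = 4.772e-06 · 123.6 · 119.7 / 9.305e+08 = 7.590e-11 m³.
Depth h = V/A = 7.590e-11 / 3.294e-06 = 2.304e-05 m.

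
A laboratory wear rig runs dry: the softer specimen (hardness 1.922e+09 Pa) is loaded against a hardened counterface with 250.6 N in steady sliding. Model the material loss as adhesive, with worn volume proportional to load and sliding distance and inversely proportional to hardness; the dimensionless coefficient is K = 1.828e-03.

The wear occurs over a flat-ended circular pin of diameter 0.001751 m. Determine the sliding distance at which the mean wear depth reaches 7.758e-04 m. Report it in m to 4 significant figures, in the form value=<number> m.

Every step holds full float precision — the intermediates are printed rounded — rounded just once: four significant digits.
Convert: Contact area A = π·d²/4 = π·(0.001751 m)²/4 = 2.408e-06 m².
SI base units throughout: W = 250.6 N, H = 1.922e+09 Pa, K = 1.828e-03.
Allowed volume V_lim = h_lim·A = 7.758e-04 · 2.408e-06 = 1.868e-09 m³.
Life L = V_lim·H/(K·W) = 1.868e-09 · 1.922e+09 / (1.828e-03 · 250.6) = 7.838 m.

value=7.838 m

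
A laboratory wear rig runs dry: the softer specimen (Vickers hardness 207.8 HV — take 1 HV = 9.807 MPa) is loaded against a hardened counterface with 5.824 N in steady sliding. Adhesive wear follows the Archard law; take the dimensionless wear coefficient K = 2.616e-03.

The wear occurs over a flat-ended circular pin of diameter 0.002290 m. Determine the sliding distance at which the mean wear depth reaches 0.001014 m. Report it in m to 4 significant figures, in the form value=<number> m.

Intermediate values are shown rounded. Every step carries full float precision; rounded once at the end: four significant figures.
Convert: Hardness H = 207.8 HV × 9.807 MPa/HV = 2038 MPa = 2.038e+09 Pa.
Convert: Contact area A = π·d²/4 = π·(0.002290 m)²/4 = 4.119e-06 m².
In SI base units, W = 5.824 N, H = 2.038e+09 Pa, K = 2.616e-03.
Limit volume V_lim = h_lim·A = 0.001014 · 4.119e-06 = 4.176e-09 m³.
So the life L = V_lim·H/(K·W) = 4.176e-09 · 2.038e+09 / (2.616e-03 · 5.824) = 558.6 m.

value=558.6 m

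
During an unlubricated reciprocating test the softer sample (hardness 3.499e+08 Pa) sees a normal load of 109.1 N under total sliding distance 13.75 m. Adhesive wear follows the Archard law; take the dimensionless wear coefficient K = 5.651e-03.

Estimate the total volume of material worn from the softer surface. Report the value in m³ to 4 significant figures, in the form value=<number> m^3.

Displayed values are rounded. Every step maintains exact precision. Rounded just once: four significant digits.
In SI base units, W = 109.1 N, H = 3.499e+08 Pa, K = 5.651e-03.
By Archard's law, V = K·W·L/H = 5.651e-03 · 109.1 · 13.75 / 3.499e+08 = 2.423e-08 m³.

value=2.423e-08 m^3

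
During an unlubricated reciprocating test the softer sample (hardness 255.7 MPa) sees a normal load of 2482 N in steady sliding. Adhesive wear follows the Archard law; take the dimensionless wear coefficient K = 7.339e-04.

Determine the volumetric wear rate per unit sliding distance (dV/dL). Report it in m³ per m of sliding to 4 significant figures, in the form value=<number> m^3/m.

Printed values are rounded — the computation carries full precision, and one final rounding: 4 significant figures.
Hardness H = 255.7 MPa = 2.557e+08 Pa.
In SI base units, W = 2482 N, H = 2.557e+08 Pa, K = 7.339e-04.
Rate of wear dV/dL = K·W/H, so: 7.339e-04 · 2482 / 2.557e+08 = 7.124e-09 m³/m.

value=7.124e-09 m^3/m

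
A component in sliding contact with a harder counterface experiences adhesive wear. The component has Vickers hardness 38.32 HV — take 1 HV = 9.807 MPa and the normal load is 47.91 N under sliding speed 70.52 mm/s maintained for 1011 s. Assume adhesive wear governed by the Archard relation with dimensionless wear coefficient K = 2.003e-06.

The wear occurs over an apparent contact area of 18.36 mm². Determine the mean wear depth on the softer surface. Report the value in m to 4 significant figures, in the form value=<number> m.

The computation runs at exact precision. Intermediate values are displayed rounded, and a lone final rounding, at four significant digits.
Convert: Sliding speed v = 70.52 mm/s = 0.07052 m/s. Path length L = v·t = 0.07052 m/s × 1011 s = 71.30 m.
Convert: Hardness H = 38.32 HV × 9.807 MPa/HV = 375.8 MPa = 3.758e+08 Pa.
Convert: Contact area A = 18.36 mm² = 1.836e-05 m².
In SI base units, W = 47.91 N, H = 3.758e+08 Pa, K = 2.003e-06.
Archard volume V = K·W·L/H = 2.003e-06 · 47.91 · 71.30 / 3.758e+08 = 1.821e-11 m³.
Wear depth h = V/A = 1.821e-11 / 1.836e-05 = 9.916e-07 m.

value=9.916e-07 m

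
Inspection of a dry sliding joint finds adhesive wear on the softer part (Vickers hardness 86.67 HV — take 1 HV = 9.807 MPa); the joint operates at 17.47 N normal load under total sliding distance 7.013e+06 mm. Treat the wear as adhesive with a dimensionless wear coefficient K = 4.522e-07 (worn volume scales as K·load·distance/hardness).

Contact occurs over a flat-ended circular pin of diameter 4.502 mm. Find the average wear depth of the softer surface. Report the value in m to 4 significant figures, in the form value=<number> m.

value=4.095e-06 m

Each operation holds full float precision; intermediate values are shown rounded — one final rounding to four significant figures.
The distance L = 7.013e+06 mm = 7013 m.
Hardness H = 86.67 HV × 9.807 MPa/HV = 850.0 MPa = 8.500e+08 Pa.
Pin diameter d = 4.502 mm = 0.004502 m. Contact area A = π·d²/4 = π·(0.004502 m)²/4 = 1.592e-05 m².
Restated in SI base units: W = 17.47 N, H = 8.500e+08 Pa, K = 4.522e-07.
Volume removed: V = K·W·L/H = 4.522e-07 · 17.47 · 7013 / 8.500e+08 = 6.518e-11 m³.
Mean depth h = V/A = 6.518e-11 / 1.592e-05 = 4.095e-06 m.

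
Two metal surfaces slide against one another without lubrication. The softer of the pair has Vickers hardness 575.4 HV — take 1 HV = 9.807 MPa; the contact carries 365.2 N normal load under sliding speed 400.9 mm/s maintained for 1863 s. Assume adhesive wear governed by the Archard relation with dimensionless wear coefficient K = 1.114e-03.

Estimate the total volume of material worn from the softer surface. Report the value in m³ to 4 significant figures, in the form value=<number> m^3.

Intermediates are displayed rounded, and the computation runs at full precision — one last rounding, at four significant figures.
Convert: Sliding speed v = 400.9 mm/s = 0.4009 m/s. Sliding distance L = v·t = 0.4009 m/s × 1863 s = 746.9 m.
Convert: Hardness H = 575.4 HV × 9.807 MPa/HV = 5643 MPa = 5.643e+09 Pa.
Working in SI base units: W = 365.2 N, H = 5.643e+09 Pa, K = 1.114e-03.
Wear volume V = K·W·L/H = 1.114e-03 · 365.2 · 746.9 / 5.643e+09 = 5.385e-08 m³.

value=5.385e-08 m^3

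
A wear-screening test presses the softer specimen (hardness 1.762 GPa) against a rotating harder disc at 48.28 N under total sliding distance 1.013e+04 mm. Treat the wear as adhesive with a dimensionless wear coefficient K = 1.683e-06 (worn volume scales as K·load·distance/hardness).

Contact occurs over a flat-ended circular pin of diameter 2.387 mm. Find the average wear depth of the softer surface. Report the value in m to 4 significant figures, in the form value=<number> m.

The algebra runs at full float precision, and displayed values are rounded. Rounded just once: four significant figures.
Convert: Distance covered L = 1.013e+04 mm = 10.13 m.
Convert: Hardness H = 1.762 GPa = 1.762e+09 Pa.
Convert: Pin diameter d = 2.387 mm = 0.002387 m. Contact area A = π·d²/4 = π·(0.002387 m)²/4 = 4.475e-06 m².
Expressed in SI base units: W = 48.28 N, H = 1.762e+09 Pa, K = 1.683e-06.
The Archard volume V = K·W·L/H = 1.683e-06 · 48.28 · 10.13 / 1.762e+09 = 4.671e-13 m³.
Depth h = V/A = 4.671e-13 / 4.475e-06 = 1.044e-07 m.

value=1.044e-07 m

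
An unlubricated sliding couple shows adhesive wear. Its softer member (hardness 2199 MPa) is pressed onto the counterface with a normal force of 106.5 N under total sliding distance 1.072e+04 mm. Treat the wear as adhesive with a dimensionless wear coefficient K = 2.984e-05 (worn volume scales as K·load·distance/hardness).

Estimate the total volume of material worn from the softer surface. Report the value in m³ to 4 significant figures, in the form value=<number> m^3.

value=1.549e-11 m^3

Intermediate values are displayed rounded; the computation carries full precision. Rounded just once to 4 significant figures.
Total distance L = 1.072e+04 mm = 10.72 m.
Hardness H = 2199 MPa = 2.199e+09 Pa.
Expressed in SI base units: W = 106.5 N, H = 2.199e+09 Pa, K = 2.984e-05.
Apply Archard: V = K·W·L/H = 2.984e-05 · 106.5 · 10.72 / 2.199e+09 = 1.549e-11 m³.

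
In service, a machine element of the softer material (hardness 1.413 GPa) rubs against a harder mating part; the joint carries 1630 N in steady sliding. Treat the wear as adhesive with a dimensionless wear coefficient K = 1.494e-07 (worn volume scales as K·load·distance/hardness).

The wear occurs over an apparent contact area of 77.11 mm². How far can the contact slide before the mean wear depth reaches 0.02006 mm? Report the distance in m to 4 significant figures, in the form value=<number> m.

The intermediates are displayed rounded; each operation runs at full float precision; a lone final rounding: four significant figures.
Convert: Hardness H = 1.413 GPa = 1.413e+09 Pa.
Convert: Contact area A = 77.11 mm² = 7.711e-05 m².
Convert: Depth limit h_lim = 0.02006 mm = 2.006e-05 m.
SI base units throughout: W = 1630 N, H = 1.413e+09 Pa, K = 1.494e-07.
Wearable volume V_lim = h_lim·A = 2.006e-05 · 7.711e-05 = 1.547e-09 m³.
Inverting, life L = V_lim·H/(K·W) = 1.547e-09 · 1.413e+09 / (1.494e-07 · 1630) = 8975 m.

value=8975 m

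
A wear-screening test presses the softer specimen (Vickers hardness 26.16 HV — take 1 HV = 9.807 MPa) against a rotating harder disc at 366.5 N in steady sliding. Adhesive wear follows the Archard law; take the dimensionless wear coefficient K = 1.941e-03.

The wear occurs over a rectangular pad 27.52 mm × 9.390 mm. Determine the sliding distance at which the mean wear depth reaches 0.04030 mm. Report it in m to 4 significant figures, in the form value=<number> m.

value=3.756 m

Intermediate values are displayed rounded, and every step runs at full precision; a lone final rounding, at four significant figures.
Hardness H = 26.16 HV × 9.807 MPa/HV = 256.6 MPa = 2.566e+08 Pa.
Pad sides 27.52 mm × 9.390 mm = 0.02752 m × 0.009390 m. Contact area A = 0.02752 m × 0.009390 m = 2.584e-04 m².
Depth limit h_lim = 0.04030 mm = 4.030e-05 m.
In SI base units, W = 366.5 N, H = 2.566e+08 Pa, K = 1.941e-03.
Wearable volume V_lim = h_lim·A = 4.030e-05 · 2.584e-04 = 1.041e-08 m³.
So the life L = V_lim·H/(K·W) = 1.041e-08 · 2.566e+08 / (1.941e-03 · 366.5) = 3.756 m.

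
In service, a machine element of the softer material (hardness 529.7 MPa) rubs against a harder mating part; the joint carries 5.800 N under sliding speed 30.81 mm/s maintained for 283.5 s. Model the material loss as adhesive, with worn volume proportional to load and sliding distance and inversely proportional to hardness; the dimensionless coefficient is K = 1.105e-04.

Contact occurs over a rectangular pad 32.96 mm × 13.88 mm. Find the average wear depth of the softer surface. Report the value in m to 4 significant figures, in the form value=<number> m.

value=2.310e-08 m

All working math carries full float precision — intermediates are shown rounded. Rounded once at the end, at four significant figures.
Convert: Sliding speed v = 30.81 mm/s = 0.03081 m/s. Total distance L = v·t = 0.03081 m/s × 283.5 s = 8.735 m.
Convert: Hardness H = 529.7 MPa = 5.297e+08 Pa.
Convert: Pad sides 32.96 mm × 13.88 mm = 0.03296 m × 0.01388 m. Contact area A = 0.03296 m × 0.01388 m = 4.575e-04 m².
Restated in SI base units: W = 5.800 N, H = 5.297e+08 Pa, K = 1.105e-04.
Archard relation: V = K·W·L/H = 1.105e-04 · 5.800 · 8.735 / 5.297e+08 = 1.057e-11 m³.
Mean wear depth h = V/A = 1.057e-11 / 4.575e-04 = 2.310e-08 m.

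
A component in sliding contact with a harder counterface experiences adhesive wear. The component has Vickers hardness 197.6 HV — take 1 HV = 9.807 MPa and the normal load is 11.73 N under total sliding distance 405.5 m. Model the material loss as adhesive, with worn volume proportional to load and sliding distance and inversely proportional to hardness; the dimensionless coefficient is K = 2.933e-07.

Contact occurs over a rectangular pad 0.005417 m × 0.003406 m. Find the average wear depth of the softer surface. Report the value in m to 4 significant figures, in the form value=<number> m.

value=3.902e-08 m

The computation maintains full precision; intermediate values are displayed rounded. Rounded just once, at 4 significant figures.
Hardness H = 197.6 HV × 9.807 MPa/HV = 1938 MPa = 1.938e+09 Pa.
Contact area A = 0.005417 m × 0.003406 m = 1.845e-05 m².
In SI base units, W = 11.73 N, H = 1.938e+09 Pa, K = 2.933e-07.
Apply Archard: V = K·W·L/H = 2.933e-07 · 11.73 · 405.5 / 1.938e+09 = 7.199e-13 m³.
Mean depth h = V/A = 7.199e-13 / 1.845e-05 = 3.902e-08 m.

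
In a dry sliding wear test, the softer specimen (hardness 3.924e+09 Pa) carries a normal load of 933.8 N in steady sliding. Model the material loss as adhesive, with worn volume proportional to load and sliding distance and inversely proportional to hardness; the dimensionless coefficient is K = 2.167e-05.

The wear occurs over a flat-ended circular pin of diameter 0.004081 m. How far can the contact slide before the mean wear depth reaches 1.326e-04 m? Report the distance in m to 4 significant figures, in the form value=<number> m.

Intermediates are displayed rounded. Every step carries exact precision, and one last rounding: 4 significant figures.
Convert: Contact area A = π·d²/4 = π·(0.004081 m)²/4 = 1.308e-05 m².
As SI base values: W = 933.8 N, H = 3.924e+09 Pa, K = 2.167e-05.
Wearable volume V_lim = h_lim·A = 1.326e-04 · 1.308e-05 = 1.734e-09 m³.
Life L = V_lim·H/(K·W) = 1.734e-09 · 3.924e+09 / (2.167e-05 · 933.8) = 336.3 m.

value=336.3 m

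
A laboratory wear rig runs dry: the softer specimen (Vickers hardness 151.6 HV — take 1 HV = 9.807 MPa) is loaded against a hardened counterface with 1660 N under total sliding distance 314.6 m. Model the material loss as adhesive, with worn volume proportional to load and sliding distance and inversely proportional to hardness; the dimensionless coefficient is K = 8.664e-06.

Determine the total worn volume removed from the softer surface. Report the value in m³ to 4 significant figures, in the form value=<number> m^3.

value=3.043e-09 m^3

Intermediate values are printed rounded — the algebra carries full float precision; rounded just once: four significant figures.
Convert: Hardness H = 151.6 HV × 9.807 MPa/HV = 1487 MPa = 1.487e+09 Pa.
In SI base units: W = 1660 N, H = 1.487e+09 Pa, K = 8.664e-06.
Archard volume V = K·W·L/H = 8.664e-06 · 1660 · 314.6 / 1.487e+09 = 3.043e-09 m³.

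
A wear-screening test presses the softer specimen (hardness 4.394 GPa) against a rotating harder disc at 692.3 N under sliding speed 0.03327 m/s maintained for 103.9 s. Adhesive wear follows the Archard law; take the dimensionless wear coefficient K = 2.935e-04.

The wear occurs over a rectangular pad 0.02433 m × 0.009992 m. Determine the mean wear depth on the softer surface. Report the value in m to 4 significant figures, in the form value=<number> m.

Intermediates are displayed rounded — each operation keeps full precision — a lone final rounding, at 4 significant figures.
Convert: Distance L = v·t = 0.03327 m/s × 103.9 s = 3.457 m.
Convert: Hardness H = 4.394 GPa = 4.394e+09 Pa.
Convert: Contact area A = 0.02433 m × 0.009992 m = 2.431e-04 m².
SI base units throughout: W = 692.3 N, H = 4.394e+09 Pa, K = 2.935e-04.
By Archard's law, V = K·W·L/H = 2.935e-04 · 692.3 · 3.457 / 4.394e+09 = 1.598e-10 m³.
Mean wear depth h = V/A = 1.598e-10 / 2.431e-04 = 6.575e-07 m.

value=6.575e-07 m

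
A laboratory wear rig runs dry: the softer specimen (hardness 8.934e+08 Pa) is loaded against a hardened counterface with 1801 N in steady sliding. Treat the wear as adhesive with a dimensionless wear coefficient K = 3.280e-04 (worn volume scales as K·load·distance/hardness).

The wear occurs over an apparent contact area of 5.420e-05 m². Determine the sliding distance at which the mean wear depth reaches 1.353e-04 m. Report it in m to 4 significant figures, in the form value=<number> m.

value=11.09 m

Intermediate values are displayed rounded — the computation maintains full precision, and rounded just once: 4 significant figures.
SI base units throughout: W = 1801 N, H = 8.934e+08 Pa, K = 3.280e-04.
Permissible volume V_lim = h_lim·A = 1.353e-04 · 5.420e-05 = 7.333e-09 m³.
Inverting, life L = V_lim·H/(K·W) = 7.333e-09 · 8.934e+08 / (3.280e-04 · 1801) = 11.09 m.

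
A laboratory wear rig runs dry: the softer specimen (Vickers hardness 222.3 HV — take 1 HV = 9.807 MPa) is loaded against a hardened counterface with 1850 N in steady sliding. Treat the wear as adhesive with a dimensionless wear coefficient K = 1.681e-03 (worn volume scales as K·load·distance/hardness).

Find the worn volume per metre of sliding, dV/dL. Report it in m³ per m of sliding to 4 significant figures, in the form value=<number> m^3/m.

value=1.426e-09 m^3/m

The algebra runs at full precision — intermediates appear rounded; rounded once at the end to four significant digits.
Hardness H = 222.3 HV × 9.807 MPa/HV = 2180 MPa = 2.180e+09 Pa.
SI base units throughout: W = 1850 N, H = 2.180e+09 Pa, K = 1.681e-03.
Volumetric rate dV/dL = K·W/H — distance-free: 1.681e-03 · 1850 / 2.180e+09 = 1.426e-09 m³/m.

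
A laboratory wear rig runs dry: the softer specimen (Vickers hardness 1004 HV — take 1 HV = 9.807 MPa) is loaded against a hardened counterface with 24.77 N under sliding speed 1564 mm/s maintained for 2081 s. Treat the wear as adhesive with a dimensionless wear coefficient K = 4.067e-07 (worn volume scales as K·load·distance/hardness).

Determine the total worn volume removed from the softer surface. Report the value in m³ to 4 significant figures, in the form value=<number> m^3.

Displayed values are rounded; the computation runs at exact precision. Rounded just once, at 4 significant digits.
Sliding speed v = 1564 mm/s = 1.564 m/s. Distance L = v·t = 1.564 m/s × 2081 s = 3255 m.
Hardness H = 1004 HV × 9.807 MPa/HV = 9846 MPa = 9.846e+09 Pa.
Restated in SI base units: W = 24.77 N, H = 9.846e+09 Pa, K = 4.067e-07.
The Archard volume V = K·W·L/H = 4.067e-07 · 24.77 · 3255 / 9.846e+09 = 3.330e-12 m³.

value=3.330e-12 m^3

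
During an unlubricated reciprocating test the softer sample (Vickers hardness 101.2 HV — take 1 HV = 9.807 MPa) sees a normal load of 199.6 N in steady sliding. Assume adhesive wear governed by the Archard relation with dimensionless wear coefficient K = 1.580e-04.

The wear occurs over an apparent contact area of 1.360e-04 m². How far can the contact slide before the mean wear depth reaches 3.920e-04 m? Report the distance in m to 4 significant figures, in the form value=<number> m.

value=1678 m

Every step carries full float precision. The intermediates appear rounded, and one final rounding to four significant digits.
Hardness H = 101.2 HV × 9.807 MPa/HV = 992.5 MPa = 9.925e+08 Pa.
Working in SI base units: W = 199.6 N, H = 9.925e+08 Pa, K = 1.580e-04.
Wearable volume V_lim = h_lim·A = 3.920e-04 · 1.360e-04 = 5.331e-08 m³.
Thus life L = V_lim·H/(K·W) = 5.331e-08 · 9.925e+08 / (1.580e-04 · 199.6) = 1678 m.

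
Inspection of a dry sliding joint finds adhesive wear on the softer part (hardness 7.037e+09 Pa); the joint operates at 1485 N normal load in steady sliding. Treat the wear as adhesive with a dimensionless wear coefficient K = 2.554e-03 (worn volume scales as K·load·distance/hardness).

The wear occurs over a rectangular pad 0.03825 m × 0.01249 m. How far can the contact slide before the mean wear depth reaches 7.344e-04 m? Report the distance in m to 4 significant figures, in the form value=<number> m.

The intermediates are printed rounded; every step holds full float precision. Rounded just once to 4 significant digits.
Convert: Contact area A = 0.03825 m × 0.01249 m = 4.777e-04 m².
SI base units throughout: W = 1485 N, H = 7.037e+09 Pa, K = 2.554e-03.
Limit volume V_lim = h_lim·A = 7.344e-04 · 4.777e-04 = 3.509e-07 m³.
So the life L = V_lim·H/(K·W) = 3.509e-07 · 7.037e+09 / (2.554e-03 · 1485) = 651.0 m.

value=651.0 m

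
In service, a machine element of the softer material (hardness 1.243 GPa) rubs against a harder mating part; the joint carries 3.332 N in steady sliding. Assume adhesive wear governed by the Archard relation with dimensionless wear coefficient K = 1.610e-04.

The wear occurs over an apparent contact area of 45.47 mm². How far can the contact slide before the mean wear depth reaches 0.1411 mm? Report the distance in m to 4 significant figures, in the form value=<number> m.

value=1.487e+04 m

Shown intermediates are rounded — the computation keeps exact precision — one final rounding, at 4 significant figures.
Hardness H = 1.243 GPa = 1.243e+09 Pa.
Contact area A = 45.47 mm² = 4.547e-05 m².
Depth limit h_lim = 0.1411 mm = 1.411e-04 m.
In SI base units: W = 3.332 N, H = 1.243e+09 Pa, K = 1.610e-04.
Wearable volume V_lim = h_lim·A = 1.411e-04 · 4.547e-05 = 6.416e-09 m³.
Sliding life L = V_lim·H/(K·W) = 6.416e-09 · 1.243e+09 / (1.610e-04 · 3.332) = 1.487e+04 m.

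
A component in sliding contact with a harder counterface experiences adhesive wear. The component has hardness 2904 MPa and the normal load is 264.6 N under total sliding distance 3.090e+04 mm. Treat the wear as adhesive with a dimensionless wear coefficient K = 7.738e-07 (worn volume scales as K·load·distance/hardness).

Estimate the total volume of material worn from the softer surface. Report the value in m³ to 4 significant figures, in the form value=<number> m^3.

The computation carries full float precision; intermediate values are printed rounded — one last rounding: 4 significant digits.
Convert: Path length L = 3.090e+04 mm = 30.90 m.
Convert: Hardness H = 2904 MPa = 2.904e+09 Pa.
As SI base values: W = 264.6 N, H = 2.904e+09 Pa, K = 7.738e-07.
By Archard's law, V = K·W·L/H = 7.738e-07 · 264.6 · 30.90 / 2.904e+09 = 2.179e-12 m³.

value=2.179e-12 m^3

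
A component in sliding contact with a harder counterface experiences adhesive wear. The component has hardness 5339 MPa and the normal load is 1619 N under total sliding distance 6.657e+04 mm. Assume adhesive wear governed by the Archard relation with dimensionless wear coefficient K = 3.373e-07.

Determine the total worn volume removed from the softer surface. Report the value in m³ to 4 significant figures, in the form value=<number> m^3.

Intermediate values are printed rounded, and all working math carries full precision, and rounded once at the end: four significant digits.
Convert: Path length L = 6.657e+04 mm = 66.57 m.
Convert: Hardness H = 5339 MPa = 5.339e+09 Pa.
In SI base units: W = 1619 N, H = 5.339e+09 Pa, K = 3.373e-07.
Apply Archard: V = K·W·L/H = 3.373e-07 · 1619 · 66.57 / 5.339e+09 = 6.809e-12 m³.

value=6.809e-12 m^3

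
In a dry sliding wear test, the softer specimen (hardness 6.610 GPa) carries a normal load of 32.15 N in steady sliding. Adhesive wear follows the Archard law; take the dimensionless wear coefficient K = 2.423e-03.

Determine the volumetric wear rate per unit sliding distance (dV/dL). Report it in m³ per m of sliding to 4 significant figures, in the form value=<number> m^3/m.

The computation runs at exact precision; intermediate values are displayed rounded. Rounded just once to four significant digits.
Convert: Hardness H = 6.610 GPa = 6.610e+09 Pa.
Working in SI base units: W = 32.15 N, H = 6.610e+09 Pa, K = 2.423e-03.
Wear rate dV/dL = K·W/H (no L dependence): 2.423e-03 · 32.15 / 6.610e+09 = 1.179e-11 m³/m.

value=1.179e-11 m^3/m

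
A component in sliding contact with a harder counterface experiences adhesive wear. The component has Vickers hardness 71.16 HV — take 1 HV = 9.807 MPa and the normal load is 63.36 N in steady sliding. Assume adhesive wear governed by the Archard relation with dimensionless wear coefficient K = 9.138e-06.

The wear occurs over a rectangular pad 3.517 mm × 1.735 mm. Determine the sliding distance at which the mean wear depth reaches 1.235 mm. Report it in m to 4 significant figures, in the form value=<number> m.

value=9083 m

Shown intermediates are rounded, and each operation keeps full precision. Rounded once at the end, at 4 significant figures.
Hardness H = 71.16 HV × 9.807 MPa/HV = 697.9 MPa = 6.979e+08 Pa.
Pad sides 3.517 mm × 1.735 mm = 0.003517 m × 0.001735 m. Contact area A = 0.003517 m × 0.001735 m = 6.102e-06 m².
Depth limit h_lim = 1.235 mm = 0.001235 m.
As SI base values: W = 63.36 N, H = 6.979e+08 Pa, K = 9.138e-06.
Permissible volume V_lim = h_lim·A = 0.001235 · 6.102e-06 = 7.536e-09 m³.
So the life L = V_lim·H/(K·W) = 7.536e-09 · 6.979e+08 / (9.138e-06 · 63.36) = 9083 m.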